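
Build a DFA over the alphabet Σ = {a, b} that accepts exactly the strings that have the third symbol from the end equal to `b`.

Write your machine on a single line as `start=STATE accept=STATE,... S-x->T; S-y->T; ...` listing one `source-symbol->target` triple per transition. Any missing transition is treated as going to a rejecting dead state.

start=q0; accept=q11,q12,q13,q14; q0-a->q1; q0-b->q2; q1-a->q3; q1-b->q4; q2-a->q5; q2-b->q6; q3-a->q7; q3-b->q8; q4-a->q9; q4-b->q10; q5-a->q11; q5-b->q12; q6-a->q13; q6-b->q14; q7-a->q7; q7-b->q8; q8-a->q9; q8-b->q10; q9-a->q11; q9-b->q12; q10-a->q13; q10-b->q14; q11-a->q7; q11-b->q8; q12-a->q9; q12-b->q10; q13-a->q11; q13-b->q12; q14-a->q13; q14-b->q14

Because acceptance depends on a position counted from the end, the machine has to buffer the most recent 3 symbols. Make each state the string of the last up-to-3 symbols read; on input `x` shift the window left and append `x`. Accept when the buffered window has length 3 and begins with `b`.
With 15 states:
          a    b  
>  q0     q1   q2 
   q1     q3   q4 
   q2     q5   q6 
   q3     q7   q8 
   q4     q9  q10 
   q5    q11  q12 
   q6    q13  q14 
   q7     q7   q8 
   q8     q9  q10 
   q9    q11  q12 
   q10   q13  q14 
 * q11    q7   q8 
 * q12    q9  q10 
 * q13   q11  q12 
 * q14   q13  q14 
(> = start, * = accepting)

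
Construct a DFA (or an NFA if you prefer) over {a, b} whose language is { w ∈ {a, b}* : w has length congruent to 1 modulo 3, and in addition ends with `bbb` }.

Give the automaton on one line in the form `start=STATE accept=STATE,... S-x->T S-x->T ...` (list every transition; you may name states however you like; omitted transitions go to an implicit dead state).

start=q0 accept=q5 q0-a->q1 q0-b->q1 q1-a->q2 q1-b->q3 q2-a->q0 q2-b->q0 q3-a->q0 q3-b->q4 q4-a->q1 q4-b->q5 q5-a->q2 q5-b->q3

Handle the two conditions separately and then intersect. The first has 3 states tracking the input length modulo 3; the second has 4 states tracking how much of the suffix `bbb` has currently been matched. A product state is a pair (one from each), accepting exactly when both do. After merging equivalent states the machine shrinks.
        a   b  
>  q0   q1  q1 
   q1   q2  q3 
   q2   q0  q0 
   q3   q0  q4 
   q4   q1  q5 
 * q5   q2  q3 
(> = start, * = accepting)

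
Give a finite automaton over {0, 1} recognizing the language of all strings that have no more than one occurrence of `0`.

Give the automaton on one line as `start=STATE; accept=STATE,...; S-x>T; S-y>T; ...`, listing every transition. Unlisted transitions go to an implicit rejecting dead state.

start=s0; accept=s0,s1; s0-0>s1; s0-1>s0; s1-0>s2; s1-1>s1; s2-0>s2; s2-1>s2

Count `0`s, saturating at 2: state s0 means no `0` yet, s1 means one `0` seen, s2 means more than one. Each `0` increments (capped at s2); other symbols loop. Accept from {s0, s1}.
        0   1  
>* s0   s1  s0 
 * s1   s2  s1 
   s2   s2  s2 
(> = start, * = accepting)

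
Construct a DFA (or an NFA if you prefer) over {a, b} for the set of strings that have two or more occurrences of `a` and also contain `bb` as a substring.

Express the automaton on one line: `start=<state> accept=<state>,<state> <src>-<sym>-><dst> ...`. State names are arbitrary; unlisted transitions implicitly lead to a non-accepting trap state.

start=q0 accept=q8 q0-a->q1 q0-b->q2 q1-a->q3 q1-b->q4 q2-a->q1 q2-b->q5 q3-a->q3 q3-b->q6 q4-a->q3 q4-b->q7 q5-a->q7 q5-b->q5 q6-a->q3 q6-b->q8 q7-a->q8 q7-b->q7 q8-a->q8 q8-b->q8

Run two small machines in parallel and take their product. The first has 4 states tracking the count of `a`s, saturating at 3; the second has 3 states tracking whether and how much of `bb` has been seen. A product state is a pair (one from each), accepting exactly when both do. Equivalent product states are then merged.
With 9 states:
        a   b  
>  q0   q1  q2 
   q1   q3  q4 
   q2   q1  q5 
   q3   q3  q6 
   q4   q3  q7 
   q5   q7  q5 
   q6   q3  q8 
   q7   q8  q7 
 * q8   q8  q8 
(> = start, * = accepting)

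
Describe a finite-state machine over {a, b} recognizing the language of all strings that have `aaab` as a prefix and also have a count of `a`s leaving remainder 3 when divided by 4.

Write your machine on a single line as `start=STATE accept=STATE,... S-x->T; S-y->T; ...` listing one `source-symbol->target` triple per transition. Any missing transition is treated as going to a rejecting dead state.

Handle the two conditions separately and then intersect. One (6 states) tracks whether the input so far still matches the prefix `aaab`; the other (4 states) tracks the count of `a`s modulo 4. Each combined state is a pair, one component from each; accept when both components accept. After merging equivalent states the machine shrinks.
With 9 states:
        a   b  
>  s0   s1  s2 
   s1   s3  s2 
   s2   s2  s2 
   s3   s4  s2 
   s4   s2  s5 
 * s5   s6  s5 
   s6   s7  s6 
   s7   s8  s7 
   s8   s5  s8 
(> = start, * = accepting)

start=s0; accept=s5; s0-a->s1; s0-b->s2; s1-a->s3; s1-b->s2; s2-a->s2; s2-b->s2; s3-a->s4; s3-b->s2; s4-a->s2; s4-b->s5; s5-a->s6; s5-b->s5; s6-a->s7; s6-b->s6; s7-a->s8; s7-b->s7; s8-a->s5; s8-b->s8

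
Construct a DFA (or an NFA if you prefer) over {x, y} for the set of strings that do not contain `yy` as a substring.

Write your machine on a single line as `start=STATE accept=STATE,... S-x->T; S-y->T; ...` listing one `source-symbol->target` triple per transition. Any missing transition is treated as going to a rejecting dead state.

This is the complement of 'contains `yy`'. Use the same substring-matching states — s0 through s2 holding how much of `yy` has just been matched — but flip the accepting set: everything except the trap s2 accepts.
3 states suffice.
        x   y  
>* s0   s0  s1 
 * s1   s0  s2 
   s2   s2  s2 
(> = start, * = accepting)

start=s0; accept=s0,s1; s0-x->s0; s0-y->s1; s1-x->s0; s1-y->s2; s2-x->s2; s2-y->s2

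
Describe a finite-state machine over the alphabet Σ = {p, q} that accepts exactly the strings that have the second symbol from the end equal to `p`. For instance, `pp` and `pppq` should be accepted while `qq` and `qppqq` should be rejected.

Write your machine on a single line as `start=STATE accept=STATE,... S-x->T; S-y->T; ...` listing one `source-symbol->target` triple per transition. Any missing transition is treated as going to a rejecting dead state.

start=A; accept=D,E; A-p->B; A-q->C; B-p->D; B-q->E; C-p->F; C-q->G; D-p->D; D-q->E; E-p->F; E-q->G; F-p->D; F-q->E; G-p->F; G-q->G

Because acceptance depends on a position counted from the end, the machine has to buffer the most recent 2 symbols. Make each state the string of the last up-to-2 symbols read; on input `x` shift the window left and append `x`. Accept when the buffered window has length 2 and begins with `p`.
7 states suffice.
       p  q 
>  A   B  C 
   B   D  E 
   C   F  G 
 * D   D  E 
 * E   F  G 
   F   D  E 
   G   F  G 
(> = start, * = accepting)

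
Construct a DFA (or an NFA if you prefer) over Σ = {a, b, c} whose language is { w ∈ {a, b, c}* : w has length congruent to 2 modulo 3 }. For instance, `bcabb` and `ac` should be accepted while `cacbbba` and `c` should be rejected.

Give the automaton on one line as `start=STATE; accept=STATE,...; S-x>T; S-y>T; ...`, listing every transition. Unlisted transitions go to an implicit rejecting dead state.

Only the length mod 3 matters, so use a 3-cycle: from any state, every input symbol moves to the next state, wrapping q2 back to q0. Mark q2 accepting.
With 3 states:
        a   b   c  
>  q0   q1  q1  q1 
   q1   q2  q2  q2 
 * q2   q0  q0  q0 
(> = start, * = accepting)

start=q0; accept=q2; q0-a>q1; q0-b>q1; q0-c>q1; q1-a>q2; q1-b>q2; q1-c>q2; q2-a>q0; q2-b>q0; q2-c>q0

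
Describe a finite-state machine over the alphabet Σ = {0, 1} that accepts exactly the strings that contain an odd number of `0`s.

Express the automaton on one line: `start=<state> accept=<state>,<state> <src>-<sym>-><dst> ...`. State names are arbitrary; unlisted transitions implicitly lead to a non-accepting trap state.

Keep the running count of `0`s modulo 2: each `0` advances along the cycle q0 → q1 → q0 while other symbols loop. Accept at q1.
        0   1  
>  q0   q1  q0 
 * q1   q0  q1 
(> = start, * = accepting)

start=q0 accept=q1 q0-0->q1 q0-1->q0 q1-0->q0 q1-1->q1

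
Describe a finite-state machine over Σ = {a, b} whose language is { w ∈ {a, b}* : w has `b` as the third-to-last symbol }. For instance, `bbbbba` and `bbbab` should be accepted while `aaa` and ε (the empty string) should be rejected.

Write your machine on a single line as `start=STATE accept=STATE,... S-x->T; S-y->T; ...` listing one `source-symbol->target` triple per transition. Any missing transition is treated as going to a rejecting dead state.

start=q0; accept=q11,q12,q13,q14; q0-a->q1; q0-b->q2; q1-a->q3; q1-b->q4; q2-a->q5; q2-b->q6; q3-a->q7; q3-b->q8; q4-a->q9; q4-b->q10; q5-a->q11; q5-b->q12; q6-a->q13; q6-b->q14; q7-a->q7; q7-b->q8; q8-a->q9; q8-b->q10; q9-a->q11; q9-b->q12; q10-a->q13; q10-b->q14; q11-a->q7; q11-b->q8; q12-a->q9; q12-b->q10; q13-a->q11; q13-b->q12; q14-a->q13; q14-b->q14

A DFA must remember the last 3 symbols (since which symbol is third-to-last isn't known until the input ends). Use one state per possible window of the last ≤3 symbols; accept from those whose window starts with `b`.
15 states suffice.
          a    b  
>  q0     q1   q2 
   q1     q3   q4 
   q2     q5   q6 
   q3     q7   q8 
   q4     q9  q10 
   q5    q11  q12 
   q6    q13  q14 
   q7     q7   q8 
   q8     q9  q10 
   q9    q11  q12 
   q10   q13  q14 
 * q11    q7   q8 
 * q12    q9  q10 
 * q13   q11  q12 
 * q14   q13  q14 
(> = start, * = accepting)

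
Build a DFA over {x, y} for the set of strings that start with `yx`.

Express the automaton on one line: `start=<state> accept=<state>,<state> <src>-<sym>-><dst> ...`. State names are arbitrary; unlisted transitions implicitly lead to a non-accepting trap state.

start=q0 accept=q2 q0-x->q3 q0-y->q1 q1-x->q2 q1-y->q3 q2-x->q2 q2-y->q2 q3-x->q3 q3-y->q3

Walk along `yx` while the input agrees: from q0 take `y` to q1, and so on. Any deviation drops to the rejecting sink q3. Once q2 is reached the prefix is confirmed and every continuation is accepted.
With 4 states:
        x   y  
>  q0   q3  q1 
   q1   q2  q3 
 * q2   q2  q2 
   q3   q3  q3 
(> = start, * = accepting)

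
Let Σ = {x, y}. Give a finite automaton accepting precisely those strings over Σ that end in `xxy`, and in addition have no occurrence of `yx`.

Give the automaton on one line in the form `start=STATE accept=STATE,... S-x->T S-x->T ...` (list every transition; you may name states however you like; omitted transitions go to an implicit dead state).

Build one automaton per condition and run them in lockstep. One (4 states) tracks how much of the suffix `xxy` has currently been matched; the other (3 states) tracks partial matches of the forbidden pattern `yx`. Each combined state is a pair, one component from each; accept when both components accept. Equivalent product states are then merged.
        x   y  
>  q0   q1  q2 
   q1   q3  q2 
   q2   q2  q2 
   q3   q3  q4 
 * q4   q2  q2 
(> = start, * = accepting)

start=q0 accept=q4 q0-x->q1 q0-y->q2 q1-x->q3 q1-y->q2 q2-x->q2 q2-y->q2 q3-x->q3 q3-y->q4 q4-x->q2 q4-y->q2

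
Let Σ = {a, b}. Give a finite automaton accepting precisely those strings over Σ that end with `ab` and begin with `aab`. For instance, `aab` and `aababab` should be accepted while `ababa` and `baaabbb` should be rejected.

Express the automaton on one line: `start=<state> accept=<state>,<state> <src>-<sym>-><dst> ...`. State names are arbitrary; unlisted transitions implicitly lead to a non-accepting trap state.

Handle the two conditions separately and then intersect. The first has 3 states tracking how much of the suffix `ab` has currently been matched; the second has 5 states tracking whether the input so far still matches the prefix `aab`. A product state is a pair (one from each), accepting exactly when both do. After merging equivalent states the machine shrinks.
With 7 states:
        a   b  
>  S0   S1  S2 
   S1   S3  S2 
   S2   S2  S2 
   S3   S2  S4 
 * S4   S5  S6 
   S5   S5  S4 
   S6   S5  S6 
(> = start, * = accepting)

start=S0 accept=S4 S0-a->S1 S0-b->S2 S1-a->S3 S1-b->S2 S2-a->S2 S2-b->S2 S3-a->S2 S3-b->S4 S4-a->S5 S4-b->S6 S5-a->S5 S5-b->S4 S6-a->S5 S6-b->S6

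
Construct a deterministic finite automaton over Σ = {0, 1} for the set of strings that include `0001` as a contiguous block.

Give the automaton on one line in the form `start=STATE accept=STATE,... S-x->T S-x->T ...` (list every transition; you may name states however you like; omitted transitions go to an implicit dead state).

Track how much of `0001` has been matched so far: state S0 is no progress, S4 is the absorbing accept state reached once `0001` has occurred. Intermediate states record partial matches; on a mismatch, fall back to the longest reusable overlap.
A 5-state machine:
        0   1  
>  S0   S1  S0 
   S1   S2  S0 
   S2   S3  S0 
   S3   S3  S4 
 * S4   S4  S4 
(> = start, * = accepting)

start=S0 accept=S4 S0-0->S1 S0-1->S0 S1-0->S2 S1-1->S0 S2-0->S3 S2-1->S0 S3-0->S3 S3-1->S4 S4-0->S4 S4-1->S4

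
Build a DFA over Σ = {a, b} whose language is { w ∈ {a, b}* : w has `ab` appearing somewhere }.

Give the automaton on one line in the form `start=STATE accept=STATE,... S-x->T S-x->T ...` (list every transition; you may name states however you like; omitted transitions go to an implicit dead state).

Track how much of `ab` has been matched so far: state s0 is no progress, s2 is the absorbing accept state reached once `ab` has occurred. Intermediate states record partial matches; on a mismatch, fall back to the longest reusable overlap.
3 states suffice.
        a   b  
>  s0   s1  s0 
   s1   s1  s2 
 * s2   s2  s2 
(> = start, * = accepting)

start=s0 accept=s2 s0-a->s1 s0-b->s0 s1-a->s1 s1-b->s2 s2-a->s2 s2-b->s2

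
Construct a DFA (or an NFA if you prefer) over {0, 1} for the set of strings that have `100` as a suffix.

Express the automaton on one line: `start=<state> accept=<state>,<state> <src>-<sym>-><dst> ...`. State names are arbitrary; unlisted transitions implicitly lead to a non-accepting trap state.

start=q0 accept=q3 q0-0->q0 q0-1->q1 q1-0->q2 q1-1->q1 q2-0->q3 q2-1->q1 q3-0->q0 q3-1->q1

Let each state record the length of the longest suffix of the input read so far that is also a prefix of `100`. q1 means the last symbol is `1`; q2 means the last 2 symbols are `10`; q3 means the last 3 symbols are `100`. Accept only at q3, where the string currently ends in `100`.
4 states suffice.
        0   1  
>  q0   q0  q1 
   q1   q2  q1 
   q2   q3  q1 
 * q3   q0  q1 
(> = start, * = accepting)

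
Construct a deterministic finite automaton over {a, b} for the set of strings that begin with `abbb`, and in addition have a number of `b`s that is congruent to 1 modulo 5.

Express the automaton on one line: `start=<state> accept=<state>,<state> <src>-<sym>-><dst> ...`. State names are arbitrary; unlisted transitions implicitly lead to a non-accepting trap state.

start=s0 accept=s8 s0-a->s1 s0-b->s2 s1-a->s2 s1-b->s3 s2-a->s2 s2-b->s2 s3-a->s2 s3-b->s4 s4-a->s2 s4-b->s5 s5-a->s5 s5-b->s6 s6-a->s6 s6-b->s7 s7-a->s7 s7-b->s8 s8-a->s8 s8-b->s9 s9-a->s9 s9-b->s5

Run two small machines in parallel and take their product. The first has 6 states tracking whether the input so far still matches the prefix `abbb`; the second has 5 states tracking the count of `b`s modulo 5. A product state is a pair (one from each), accepting exactly when both do. Equivalent product states are then merged.
A 10-state machine:
        a   b  
>  s0   s1  s2 
   s1   s2  s3 
   s2   s2  s2 
   s3   s2  s4 
   s4   s2  s5 
   s5   s5  s6 
   s6   s6  s7 
   s7   s7  s8 
 * s8   s8  s9 
   s9   s9  s5 
(> = start, * = accepting)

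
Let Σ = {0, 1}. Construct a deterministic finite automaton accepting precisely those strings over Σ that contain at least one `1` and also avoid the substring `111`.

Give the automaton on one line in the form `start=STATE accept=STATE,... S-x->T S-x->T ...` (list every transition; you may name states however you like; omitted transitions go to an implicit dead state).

Build one automaton per condition and run them in lockstep. One (3 states) tracks the count of `1`s, saturating at 2; the other (4 states) tracks partial matches of the forbidden pattern `111`. Each combined state is a pair, one component from each; accept when both components accept. After merging equivalent states the machine shrinks.
With 5 states:
        0   1  
>  q0   q0  q1 
 * q1   q2  q3 
 * q2   q2  q1 
 * q3   q2  q4 
   q4   q4  q4 
(> = start, * = accepting)

start=q0 accept=q1,q2,q3 q0-0->q0 q0-1->q1 q1-0->q2 q1-1->q3 q2-0->q2 q2-1->q1 q3-0->q2 q3-1->q4 q4-0->q4 q4-1->q4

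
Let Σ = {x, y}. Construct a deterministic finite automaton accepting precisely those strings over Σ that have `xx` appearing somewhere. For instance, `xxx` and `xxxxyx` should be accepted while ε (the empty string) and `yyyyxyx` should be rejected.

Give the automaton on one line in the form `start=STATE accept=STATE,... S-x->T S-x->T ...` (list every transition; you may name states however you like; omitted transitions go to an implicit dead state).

start=q0 accept=q2 q0-x->q1 q0-y->q0 q1-x->q2 q1-y->q0 q2-x->q2 q2-y->q2

States q0..q1 record the length of the longest prefix of `xx` that matches the current input suffix. Reaching q2 means `xx` has been seen, and we stay there forever. Accept from q2.
        x   y  
>  q0   q1  q0 
   q1   q2  q0 
 * q2   q2  q2 
(> = start, * = accepting)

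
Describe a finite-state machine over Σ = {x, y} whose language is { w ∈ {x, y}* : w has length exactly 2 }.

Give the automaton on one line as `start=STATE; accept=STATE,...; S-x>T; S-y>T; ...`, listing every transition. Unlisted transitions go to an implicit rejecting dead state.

We only need to distinguish lengths 0, 1, …, 2, and '>2'. Chain q0 → q1 → q2 → q3 on every symbol, with q3 looping. Accepting states: {q2}.
4 states suffice.
        x   y  
>  q0   q1  q1 
   q1   q2  q2 
 * q2   q3  q3 
   q3   q3  q3 
(> = start, * = accepting)

start=q0; accept=q2; q0-x>q1; q0-y>q1; q1-x>q2; q1-y>q2; q2-x>q3; q2-y>q3; q3-x>q3; q3-y>q3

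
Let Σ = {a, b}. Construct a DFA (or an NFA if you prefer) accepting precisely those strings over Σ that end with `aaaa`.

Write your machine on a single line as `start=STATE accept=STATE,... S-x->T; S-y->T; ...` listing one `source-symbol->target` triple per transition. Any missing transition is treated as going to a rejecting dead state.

start=q0; accept=q4; q0-a->q1; q0-b->q0; q1-a->q2; q1-b->q0; q2-a->q3; q2-b->q0; q3-a->q4; q3-b->q0; q4-a->q4; q4-b->q0

Let each state record the length of the longest suffix of the input read so far that is also a prefix of `aaaa`. q1 means the last symbol is `a`; q2 means the last 2 symbols are `aa`; q3 means the last 3 symbols are `aaa`; q4 means the last 4 symbols are `aaaa`. Accept only at q4, where the string currently ends in `aaaa`.
A 5-state machine:
        a   b  
>  q0   q1  q0 
   q1   q2  q0 
   q2   q3  q0 
   q3   q4  q0 
 * q4   q4  q0 
(> = start, * = accepting)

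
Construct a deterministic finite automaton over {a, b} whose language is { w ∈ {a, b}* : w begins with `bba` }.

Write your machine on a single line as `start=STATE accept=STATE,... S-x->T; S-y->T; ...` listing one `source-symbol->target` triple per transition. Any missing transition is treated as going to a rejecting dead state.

Check the first 3 symbols one by one: q0 through q2 record how many have matched `bba` so far; any wrong symbol goes to the dead state q4. After all 3 match we enter the accepting sink q3.
        a   b  
>  q0   q4  q1 
   q1   q4  q2 
   q2   q3  q4 
 * q3   q3  q3 
   q4   q4  q4 
(> = start, * = accepting)

start=q0; accept=q3; q0-a->q4; q0-b->q1; q1-a->q4; q1-b->q2; q2-a->q3; q2-b->q4; q3-a->q3; q3-b->q3; q4-a->q4; q4-b->q4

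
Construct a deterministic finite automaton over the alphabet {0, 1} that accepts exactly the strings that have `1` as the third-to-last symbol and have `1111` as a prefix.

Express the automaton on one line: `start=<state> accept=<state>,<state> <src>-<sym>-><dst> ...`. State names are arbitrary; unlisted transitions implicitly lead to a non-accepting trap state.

start=s0 accept=s5,s6,s7,s8 s0-0->s1 s0-1->s2 s1-0->s1 s1-1->s1 s2-0->s1 s2-1->s3 s3-0->s1 s3-1->s4 s4-0->s1 s4-1->s5 s5-0->s6 s5-1->s5 s6-0->s7 s6-1->s8 s7-0->s9 s7-1->s10 s8-0->s11 s8-1->s12 s9-0->s9 s9-1->s10 s10-0->s11 s10-1->s12 s11-0->s7 s11-1->s8 s12-0->s6 s12-1->s5

Handle the two conditions separately and then intersect. One (15 states) tracks the last 3 symbols read; the other (6 states) tracks whether the input so far still matches the prefix `1111`. Each combined state is a pair, one component from each; accept when both components accept. Minimizing collapses redundant product states.
          0    1  
>  s0     s1   s2 
   s1     s1   s1 
   s2     s1   s3 
   s3     s1   s4 
   s4     s1   s5 
 * s5     s6   s5 
 * s6     s7   s8 
 * s7     s9  s10 
 * s8    s11  s12 
   s9     s9  s10 
   s10   s11  s12 
   s11    s7   s8 
   s12    s6   s5 
(> = start, * = accepting)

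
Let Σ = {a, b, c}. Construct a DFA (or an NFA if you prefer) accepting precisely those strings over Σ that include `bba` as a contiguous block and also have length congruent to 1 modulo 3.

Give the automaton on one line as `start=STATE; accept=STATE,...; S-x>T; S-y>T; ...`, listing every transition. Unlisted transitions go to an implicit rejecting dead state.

Build one automaton per condition and run them in lockstep. The first has 4 states tracking whether and how much of `bba` has been seen; the second has 3 states tracking the input length modulo 3. A product state is a pair (one from each), accepting exactly when both do.
12 states suffice.
          a    b    c  
>  s0     s1   s2   s1 
   s1     s3   s4   s3 
   s2     s3   s5   s3 
   s3     s0   s6   s0 
   s4     s0   s7   s0 
   s5     s8   s7   s0 
   s6     s1   s9   s1 
   s7    s10   s9   s1 
   s8    s10  s10  s10 
   s9    s11   s5   s3 
 * s10   s11  s11  s11 
   s11    s8   s8   s8 
(> = start, * = accepting)

start=s0; accept=s10; s0-a>s1; s0-b>s2; s0-c>s1; s1-a>s3; s1-b>s4; s1-c>s3; s2-a>s3; s2-b>s5; s2-c>s3; s3-a>s0; s3-b>s6; s3-c>s0; s4-a>s0; s4-b>s7; s4-c>s0; s5-a>s8; s5-b>s7; s5-c>s0; s6-a>s1; s6-b>s9; s6-c>s1; s7-a>s10; s7-b>s9; s7-c>s1; s8-a>s10; s8-b>s10; s8-c>s10; s9-a>s11; s9-b>s5; s9-c>s3; s10-a>s11; s10-b>s11; s10-c>s11; s11-a>s8; s11-b>s8; s11-c>s8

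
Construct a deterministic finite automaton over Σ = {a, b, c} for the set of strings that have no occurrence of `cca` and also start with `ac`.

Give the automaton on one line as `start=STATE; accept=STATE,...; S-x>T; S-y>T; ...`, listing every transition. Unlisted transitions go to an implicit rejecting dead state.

Run two small machines in parallel and take their product. The first has 4 states tracking partial matches of the forbidden pattern `cca`; the second has 4 states tracking whether the input so far still matches the prefix `ac`. A product state is a pair (one from each), accepting exactly when both do. Minimizing collapses redundant product states.
6 states suffice.
        a   b   c  
>  S0   S1  S2  S2 
   S1   S2  S2  S3 
   S2   S2  S2  S2 
 * S3   S4  S4  S5 
 * S4   S4  S4  S3 
 * S5   S2  S4  S5 
(> = start, * = accepting)

start=S0; accept=S3,S4,S5; S0-a>S1; S0-b>S2; S0-c>S2; S1-a>S2; S1-b>S2; S1-c>S3; S2-a>S2; S2-b>S2; S2-c>S2; S3-a>S4; S3-b>S4; S3-c>S5; S4-a>S4; S4-b>S4; S4-c>S3; S5-a>S2; S5-b>S4; S5-c>S5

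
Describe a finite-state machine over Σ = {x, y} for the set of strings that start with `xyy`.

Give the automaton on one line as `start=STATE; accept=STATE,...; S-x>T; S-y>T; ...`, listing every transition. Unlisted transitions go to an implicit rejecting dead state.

start=A; accept=D; A-x>B; A-y>E; B-x>E; B-y>C; C-x>E; C-y>D; D-x>D; D-y>D; E-x>E; E-y>E

Walk along `xyy` while the input agrees: from A take `x` to B, and so on. Any deviation drops to the rejecting sink E. Once D is reached the prefix is confirmed and every continuation is accepted.
       x  y 
>  A   B  E 
   B   E  C 
   C   E  D 
 * D   D  D 
   E   E  E 
(> = start, * = accepting)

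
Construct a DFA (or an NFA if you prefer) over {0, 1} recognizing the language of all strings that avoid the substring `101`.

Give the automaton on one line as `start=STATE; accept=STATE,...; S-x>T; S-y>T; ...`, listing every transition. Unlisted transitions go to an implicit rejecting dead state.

Track partial matches of the forbidden pattern `101`. State q3 is a dead state reached once `101` has occurred; every other state accepts. q0 means no part of `101` is currently matched.
4 states suffice.
        0   1  
>* q0   q0  q1 
 * q1   q2  q1 
 * q2   q0  q3 
   q3   q3  q3 
(> = start, * = accepting)

start=q0; accept=q0,q1,q2; q0-0>q0; q0-1>q1; q1-0>q2; q1-1>q1; q2-0>q0; q2-1>q3; q3-0>q3; q3-1>q3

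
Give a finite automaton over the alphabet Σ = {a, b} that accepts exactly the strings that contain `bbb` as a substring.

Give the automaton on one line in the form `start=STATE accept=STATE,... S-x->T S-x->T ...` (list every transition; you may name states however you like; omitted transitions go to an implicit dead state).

start=s0 accept=s3 s0-a->s0 s0-b->s1 s1-a->s0 s1-b->s2 s2-a->s0 s2-b->s3 s3-a->s3 s3-b->s3

States s0..s2 record the length of the longest prefix of `bbb` that matches the current input suffix. Reaching s3 means `bbb` has been seen, and we stay there forever. Accept from s3.
A 4-state machine:
        a   b  
>  s0   s0  s1 
   s1   s0  s2 
   s2   s0  s3 
 * s3   s3  s3 
(> = start, * = accepting)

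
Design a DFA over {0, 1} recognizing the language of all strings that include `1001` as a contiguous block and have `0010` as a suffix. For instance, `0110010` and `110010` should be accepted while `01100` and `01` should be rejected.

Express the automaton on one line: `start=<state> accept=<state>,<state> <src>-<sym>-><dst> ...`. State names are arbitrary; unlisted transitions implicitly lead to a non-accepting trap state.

Handle the two conditions separately and then intersect. The first has 5 states tracking whether and how much of `1001` has been seen; the second has 5 states tracking how much of the suffix `0010` has currently been matched. A product state is a pair (one from each), accepting exactly when both do.
A 13-state machine:
          0    1  
>  s0     s1   s2 
   s1     s3   s2 
   s2     s4   s2 
   s3     s3   s5 
   s4     s6   s2 
   s5     s7   s2 
   s6     s3   s8 
   s7     s6   s2 
   s8     s9  s10 
 * s9    s11  s10 
   s10   s12  s10 
   s11   s11   s8 
   s12   s11  s10 
(> = start, * = accepting)

start=s0 accept=s9 s0-0->s1 s0-1->s2 s1-0->s3 s1-1->s2 s2-0->s4 s2-1->s2 s3-0->s3 s3-1->s5 s4-0->s6 s4-1->s2 s5-0->s7 s5-1->s2 s6-0->s3 s6-1->s8 s7-0->s6 s7-1->s2 s8-0->s9 s8-1->s10 s9-0->s11 s9-1->s10 s10-0->s12 s10-1->s10 s11-0->s11 s11-1->s8 s12-0->s11 s12-1->s10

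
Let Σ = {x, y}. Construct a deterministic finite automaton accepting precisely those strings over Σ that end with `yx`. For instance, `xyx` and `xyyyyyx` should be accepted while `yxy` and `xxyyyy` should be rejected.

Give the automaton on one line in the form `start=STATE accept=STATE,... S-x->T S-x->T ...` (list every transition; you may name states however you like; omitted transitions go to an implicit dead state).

Remember how much of `yx` the current input suffix matches. State A means no match yet; B means the last symbol is `y`; C means the last 2 symbols are `yx`. Only C accepts. On a mismatch, fall back to the longest proper suffix that is still a prefix of `yx`.
With 3 states:
       x  y 
>  A   A  B 
   B   C  B 
 * C   A  B 
(> = start, * = accepting)

start=A accept=C A-x->A A-y->B B-x->C B-y->B C-x->A C-y->B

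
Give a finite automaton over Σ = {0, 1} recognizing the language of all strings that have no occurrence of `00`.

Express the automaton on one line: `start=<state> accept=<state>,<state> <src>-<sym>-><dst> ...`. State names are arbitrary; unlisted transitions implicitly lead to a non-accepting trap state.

start=A accept=A,B A-0->B A-1->A B-0->C B-1->A C-0->C C-1->C

Track partial matches of the forbidden pattern `00`. State C is a dead state reached once `00` has occurred; every other state accepts. A means no part of `00` is currently matched.
3 states suffice.
       0  1 
>* A   B  A 
 * B   C  A 
   C   C  C 
(> = start, * = accepting)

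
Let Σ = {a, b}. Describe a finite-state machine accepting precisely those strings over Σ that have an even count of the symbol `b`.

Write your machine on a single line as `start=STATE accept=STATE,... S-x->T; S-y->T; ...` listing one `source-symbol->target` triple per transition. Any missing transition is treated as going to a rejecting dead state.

start=S0; accept=S0; S0-a->S0; S0-b->S1; S1-a->S1; S1-b->S0

Keep the running count of `b`s modulo 2: each `b` advances along the cycle S0 → S1 → S0 while other symbols loop. Accept at S0.
        a   b  
>* S0   S0  S1 
   S1   S1  S0 
(> = start, * = accepting)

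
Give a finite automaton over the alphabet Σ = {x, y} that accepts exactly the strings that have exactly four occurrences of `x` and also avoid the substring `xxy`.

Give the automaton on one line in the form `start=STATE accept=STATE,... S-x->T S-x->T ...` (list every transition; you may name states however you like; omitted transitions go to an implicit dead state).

Handle the two conditions separately and then intersect. One (6 states) tracks the count of `x`s, saturating at 5; the other (4 states) tracks partial matches of the forbidden pattern `xxy`. Each combined state is a pair, one component from each; accept when both components accept. Equivalent product states are then merged.
12 states suffice.
       x  y 
>  A   B  A 
   B   C  D 
   C   E  F 
   D   G  D 
   E   H  F 
   F   F  F 
   G   E  I 
 * H   F  F 
   I   J  I 
   J   H  K 
   K   L  K 
 * L   F  L 
(> = start, * = accepting)

start=A accept=H,L A-x->B A-y->A B-x->C B-y->D C-x->E C-y->F D-x->G D-y->D E-x->H E-y->F F-x->F F-y->F G-x->E G-y->I H-x->F H-y->F I-x->J I-y->I J-x->H J-y->K K-x->L K-y->K L-x->F L-y->L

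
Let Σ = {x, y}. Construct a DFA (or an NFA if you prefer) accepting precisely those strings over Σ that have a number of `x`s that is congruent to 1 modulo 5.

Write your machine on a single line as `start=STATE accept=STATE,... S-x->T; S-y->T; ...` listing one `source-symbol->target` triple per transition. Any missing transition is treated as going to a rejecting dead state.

start=q0; accept=q1; q0-x->q1; q0-y->q0; q1-x->q2; q1-y->q1; q2-x->q3; q2-y->q2; q3-x->q4; q3-y->q3; q4-x->q0; q4-y->q4

The only thing that matters is how many `x`s have appeared, reduced mod 5. Use one state per residue: q0 for 0, …, q4 for 4. Reading `x` moves to the next residue; anything else stays put. q1 is accepting.
        x   y  
>  q0   q1  q0 
 * q1   q2  q1 
   q2   q3  q2 
   q3   q4  q3 
   q4   q0  q4 
(> = start, * = accepting)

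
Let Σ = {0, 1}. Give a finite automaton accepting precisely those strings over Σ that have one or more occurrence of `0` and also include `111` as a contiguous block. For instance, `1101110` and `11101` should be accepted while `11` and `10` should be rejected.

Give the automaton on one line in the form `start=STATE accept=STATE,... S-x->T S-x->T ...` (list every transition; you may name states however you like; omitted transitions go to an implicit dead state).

Handle the two conditions separately and then intersect. The first has 3 states tracking the count of `0`s, saturating at 2; the second has 4 states tracking whether and how much of `111` has been seen. A product state is a pair (one from each), accepting exactly when both do.
With 12 states:
          0    1  
>  S0     S1   S2 
   S1     S3   S4 
   S2     S1   S5 
   S3     S3   S6 
   S4     S3   S7 
   S5     S1   S8 
   S6     S3   S9 
   S7     S3  S10 
   S8    S10   S8 
   S9     S3  S11 
 * S10   S11  S10 
 * S11   S11  S11 
(> = start, * = accepting)

start=S0 accept=S10,S11 S0-0->S1 S0-1->S2 S1-0->S3 S1-1->S4 S2-0->S1 S2-1->S5 S3-0->S3 S3-1->S6 S4-0->S3 S4-1->S7 S5-0->S1 S5-1->S8 S6-0->S3 S6-1->S9 S7-0->S3 S7-1->S10 S8-0->S10 S8-1->S8 S9-0->S3 S9-1->S11 S10-0->S11 S10-1->S10 S11-0->S11 S11-1->S11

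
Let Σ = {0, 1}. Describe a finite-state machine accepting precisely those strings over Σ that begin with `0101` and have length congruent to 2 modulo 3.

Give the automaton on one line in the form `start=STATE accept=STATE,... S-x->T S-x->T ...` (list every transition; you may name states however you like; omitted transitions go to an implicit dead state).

Build one automaton per condition and run them in lockstep. The first has 6 states tracking whether the input so far still matches the prefix `0101`; the second has 3 states tracking the input length modulo 3. A product state is a pair (one from each), accepting exactly when both do. After merging equivalent states the machine shrinks.
An 8-state machine:
        0   1  
>  s0   s1  s2 
   s1   s2  s3 
   s2   s2  s2 
   s3   s4  s2 
   s4   s2  s5 
   s5   s6  s6 
 * s6   s7  s7 
   s7   s5  s5 
(> = start, * = accepting)

start=s0 accept=s6 s0-0->s1 s0-1->s2 s1-0->s2 s1-1->s3 s2-0->s2 s2-1->s2 s3-0->s4 s3-1->s2 s4-0->s2 s4-1->s5 s5-0->s6 s5-1->s6 s6-0->s7 s6-1->s7 s7-0->s5 s7-1->s5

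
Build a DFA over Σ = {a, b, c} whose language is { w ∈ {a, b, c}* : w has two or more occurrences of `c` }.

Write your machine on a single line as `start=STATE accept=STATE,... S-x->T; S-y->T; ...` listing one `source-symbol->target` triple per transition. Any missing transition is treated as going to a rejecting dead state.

Only the number of `c`s matters, and only up to 3. Make a chain q0 → q1 → q2 → q3 advanced by each `c` (with q3 absorbing); every other symbol self-loops. The accepting set is {q2, q3}.
A 4-state machine:
        a   b   c  
>  q0   q0  q0  q1 
   q1   q1  q1  q2 
 * q2   q2  q2  q3 
 * q3   q3  q3  q3 
(> = start, * = accepting)

start=q0; accept=q2,q3; q0-a->q0; q0-b->q0; q0-c->q1; q1-a->q1; q1-b->q1; q1-c->q2; q2-a->q2; q2-b->q2; q2-c->q3; q3-a->q3; q3-b->q3; q3-c->q3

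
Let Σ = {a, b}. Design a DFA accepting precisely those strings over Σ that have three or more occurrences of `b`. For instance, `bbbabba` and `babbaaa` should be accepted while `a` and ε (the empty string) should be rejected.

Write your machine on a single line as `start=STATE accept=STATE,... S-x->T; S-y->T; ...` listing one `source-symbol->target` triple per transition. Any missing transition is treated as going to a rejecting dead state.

Only the number of `b`s matters, and only up to 4. Make a chain q0 → q1 → q2 → q3 → q4 advanced by each `b` (with q4 absorbing); every other symbol self-loops. The accepting set is {q3, q4}.
5 states suffice.
        a   b  
>  q0   q0  q1 
   q1   q1  q2 
   q2   q2  q3 
 * q3   q3  q4 
 * q4   q4  q4 
(> = start, * = accepting)

start=q0; accept=q3,q4; q0-a->q0; q0-b->q1; q1-a->q1; q1-b->q2; q2-a->q2; q2-b->q3; q3-a->q3; q3-b->q4; q4-a->q4; q4-b->q4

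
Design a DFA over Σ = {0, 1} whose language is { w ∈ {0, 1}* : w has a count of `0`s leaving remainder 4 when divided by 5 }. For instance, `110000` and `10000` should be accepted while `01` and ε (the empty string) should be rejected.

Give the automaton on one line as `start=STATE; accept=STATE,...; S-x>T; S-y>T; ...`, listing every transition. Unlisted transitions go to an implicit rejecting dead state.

start=S0; accept=S4; S0-0>S1; S0-1>S0; S1-0>S2; S1-1>S1; S2-0>S3; S2-1>S2; S3-0>S4; S3-1>S3; S4-0>S0; S4-1>S4

The only thing that matters is how many `0`s have appeared, reduced mod 5. Use one state per residue: S0 for 0, …, S4 for 4. Reading `0` moves to the next residue; anything else stays put. S4 is accepting.
5 states suffice.
        0   1  
>  S0   S1  S0 
   S1   S2  S1 
   S2   S3  S2 
   S3   S4  S3 
 * S4   S0  S4 
(> = start, * = accepting)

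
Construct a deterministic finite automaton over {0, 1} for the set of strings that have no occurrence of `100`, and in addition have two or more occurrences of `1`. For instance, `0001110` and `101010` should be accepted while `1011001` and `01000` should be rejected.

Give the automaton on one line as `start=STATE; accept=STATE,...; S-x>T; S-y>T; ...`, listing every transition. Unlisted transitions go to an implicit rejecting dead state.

Build one automaton per condition and run them in lockstep. One (4 states) tracks partial matches of the forbidden pattern `100`; the other (4 states) tracks the count of `1`s, saturating at 3. Each combined state is a pair, one component from each; accept when both components accept.
        0   1  
>  q0   q0  q1 
   q1   q2  q3 
   q2   q4  q3 
 * q3   q5  q6 
   q4   q4  q7 
 * q5   q7  q6 
 * q6   q8  q6 
   q7   q7  q9 
 * q8   q9  q6 
   q9   q9  q9 
(> = start, * = accepting)

start=q0; accept=q3,q5,q6,q8; q0-0>q0; q0-1>q1; q1-0>q2; q1-1>q3; q2-0>q4; q2-1>q3; q3-0>q5; q3-1>q6; q4-0>q4; q4-1>q7; q5-0>q7; q5-1>q6; q6-0>q8; q6-1>q6; q7-0>q7; q7-1>q9; q8-0>q9; q8-1>q6; q9-0>q9; q9-1>q9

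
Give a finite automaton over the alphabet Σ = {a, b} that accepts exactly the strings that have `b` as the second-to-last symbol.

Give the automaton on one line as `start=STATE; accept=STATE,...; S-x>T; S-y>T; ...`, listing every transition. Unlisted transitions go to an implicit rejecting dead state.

Because acceptance depends on a position counted from the end, the machine has to buffer the most recent 2 symbols. Make each state the string of the last up-to-2 symbols read; on input `x` shift the window left and append `x`. Accept when the buffered window has length 2 and begins with `b`.
A 7-state machine:
        a   b  
>  q0   q1  q2 
   q1   q3  q4 
   q2   q5  q6 
   q3   q3  q4 
   q4   q5  q6 
 * q5   q3  q4 
 * q6   q5  q6 
(> = start, * = accepting)

start=q0; accept=q5,q6; q0-a>q1; q0-b>q2; q1-a>q3; q1-b>q4; q2-a>q5; q2-b>q6; q3-a>q3; q3-b>q4; q4-a>q5; q4-b>q6; q5-a>q3; q5-b>q4; q6-a>q5; q6-b>q6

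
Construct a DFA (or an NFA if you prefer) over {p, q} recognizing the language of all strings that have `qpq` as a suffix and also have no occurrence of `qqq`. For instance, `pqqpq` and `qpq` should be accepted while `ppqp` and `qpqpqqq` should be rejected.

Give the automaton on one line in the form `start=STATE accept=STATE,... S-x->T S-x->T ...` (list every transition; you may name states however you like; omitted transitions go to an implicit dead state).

Build one automaton per condition and run them in lockstep. The first has 4 states tracking how much of the suffix `qpq` has currently been matched; the second has 4 states tracking partial matches of the forbidden pattern `qqq`. A product state is a pair (one from each), accepting exactly when both do.
9 states suffice.
        p   q  
>  S0   S0  S1 
   S1   S2  S3 
   S2   S0  S4 
   S3   S2  S5 
 * S4   S2  S3 
   S5   S6  S5 
   S6   S7  S8 
   S7   S7  S5 
   S8   S6  S5 
(> = start, * = accepting)

start=S0 accept=S4 S0-p->S0 S0-q->S1 S1-p->S2 S1-q->S3 S2-p->S0 S2-q->S4 S3-p->S2 S3-q->S5 S4-p->S2 S4-q->S3 S5-p->S6 S5-q->S5 S6-p->S7 S6-q->S8 S7-p->S7 S7-q->S5 S8-p->S6 S8-q->S5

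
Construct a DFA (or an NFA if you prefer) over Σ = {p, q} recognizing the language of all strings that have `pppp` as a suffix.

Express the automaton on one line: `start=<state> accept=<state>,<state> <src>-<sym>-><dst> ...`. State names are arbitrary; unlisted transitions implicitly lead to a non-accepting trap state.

Remember how much of `pppp` the current input suffix matches. State A means no match yet; B means the last symbol is `p`; C means the last 2 symbols are `pp`; D means the last 3 symbols are `ppp`; E means the last 4 symbols are `pppp`. Only E accepts. On a mismatch, fall back to the longest proper suffix that is still a prefix of `pppp`.
With 5 states:
       p  q 
>  A   B  A 
   B   C  A 
   C   D  A 
   D   E  A 
 * E   E  A 
(> = start, * = accepting)

start=A accept=E A-p->B A-q->A B-p->C B-q->A C-p->D C-q->A D-p->E D-q->A E-p->E E-q->A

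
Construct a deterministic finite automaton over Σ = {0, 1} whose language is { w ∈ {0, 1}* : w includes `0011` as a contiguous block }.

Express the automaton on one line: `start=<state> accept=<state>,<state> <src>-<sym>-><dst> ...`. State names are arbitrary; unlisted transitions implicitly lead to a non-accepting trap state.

start=S0 accept=S4 S0-0->S1 S0-1->S0 S1-0->S2 S1-1->S0 S2-0->S2 S2-1->S3 S3-0->S1 S3-1->S4 S4-0->S4 S4-1->S4

States S0..S3 record the length of the longest prefix of `0011` that matches the current input suffix. Reaching S4 means `0011` has been seen, and we stay there forever. Accept from S4.
A 5-state machine:
        0   1  
>  S0   S1  S0 
   S1   S2  S0 
   S2   S2  S3 
   S3   S1  S4 
 * S4   S4  S4 
(> = start, * = accepting)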